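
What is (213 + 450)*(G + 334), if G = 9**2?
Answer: 275145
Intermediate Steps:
G = 81
(213 + 450)*(G + 334) = (213 + 450)*(81 + 334) = 663*415 = 275145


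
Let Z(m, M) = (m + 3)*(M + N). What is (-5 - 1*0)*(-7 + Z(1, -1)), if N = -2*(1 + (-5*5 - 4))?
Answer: -1065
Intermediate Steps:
N = 56 (N = -2*(1 + (-25 - 4)) = -2*(1 - 29) = -2*(-28) = 56)
Z(m, M) = (3 + m)*(56 + M) (Z(m, M) = (m + 3)*(M + 56) = (3 + m)*(56 + M))
(-5 - 1*0)*(-7 + Z(1, -1)) = (-5 - 1*0)*(-7 + (168 + 3*(-1) + 56*1 - 1*1)) = (-5 + 0)*(-7 + (168 - 3 + 56 - 1)) = -5*(-7 + 220) = -5*213 = -1065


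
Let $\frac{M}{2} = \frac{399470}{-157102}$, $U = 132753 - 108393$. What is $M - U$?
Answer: $- \frac{1913901830}{78551} \approx -24365.0$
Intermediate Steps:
$U = 24360$ ($U = 132753 - 108393 = 24360$)
$M = - \frac{399470}{78551}$ ($M = 2 \frac{399470}{-157102} = 2 \cdot 399470 \left(- \frac{1}{157102}\right) = 2 \left(- \frac{199735}{78551}\right) = - \frac{399470}{78551} \approx -5.0855$)
$M - U = - \frac{399470}{78551} - 24360 = - \frac{1913901830}{78551}$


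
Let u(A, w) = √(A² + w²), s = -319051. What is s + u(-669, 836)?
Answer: -319051 + √1146457 ≈ -3.1798e+5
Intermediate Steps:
s + u(-669, 836) = -319051 + √((-669)² + 836²) = -319051 + √(447561 + 698896) = -319051 + √1146457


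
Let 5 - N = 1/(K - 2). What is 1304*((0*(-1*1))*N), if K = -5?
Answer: 0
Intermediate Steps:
N = 36/7 (N = 5 - 1/(-5 - 2) = 5 - 1/(-7) = 5 - 1*(-1/7) = 5 + 1/7 = 36/7 ≈ 5.1429)
1304*((0*(-1*1))*N) = 1304*((0*(-1*1))*(36/7)) = 1304*((0*(-1))*(36/7)) = 1304*(0*(36/7)) = 1304*0 = 0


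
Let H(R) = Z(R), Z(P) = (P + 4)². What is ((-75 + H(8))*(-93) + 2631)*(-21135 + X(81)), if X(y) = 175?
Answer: 79354560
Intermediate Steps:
Z(P) = (4 + P)²
H(R) = (4 + R)²
((-75 + H(8))*(-93) + 2631)*(-21135 + X(81)) = ((-75 + (4 + 8)²)*(-93) + 2631)*(-21135 + 175) = ((-75 + 12²)*(-93) + 2631)*(-20960) = ((-75 + 144)*(-93) + 2631)*(-20960) = (69*(-93) + 2631)*(-20960) = (-6417 + 2631)*(-20960) = -3786*(-20960) = 79354560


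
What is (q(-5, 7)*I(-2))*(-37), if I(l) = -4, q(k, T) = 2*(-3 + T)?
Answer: 1184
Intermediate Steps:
q(k, T) = -6 + 2*T
(q(-5, 7)*I(-2))*(-37) = ((-6 + 2*7)*(-4))*(-37) = ((-6 + 14)*(-4))*(-37) = (8*(-4))*(-37) = -32*(-37) = 1184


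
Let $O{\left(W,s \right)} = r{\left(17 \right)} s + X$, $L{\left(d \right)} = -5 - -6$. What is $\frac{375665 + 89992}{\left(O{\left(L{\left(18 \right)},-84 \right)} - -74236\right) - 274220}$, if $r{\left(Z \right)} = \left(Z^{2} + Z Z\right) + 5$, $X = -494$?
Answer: $- \frac{155219}{83150} \approx -1.8667$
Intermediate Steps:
$r{\left(Z \right)} = 5 + 2 Z^{2}$ ($r{\left(Z \right)} = \left(Z^{2} + Z^{2}\right) + 5 = 2 Z^{2} + 5 = 5 + 2 Z^{2}$)
$L{\left(d \right)} = 1$ ($L{\left(d \right)} = -5 + 6 = 1$)
$O{\left(W,s \right)} = -494 + 583 s$ ($O{\left(W,s \right)} = \left(5 + 2 \cdot 17^{2}\right) s - 494 = \left(5 + 2 \cdot 289\right) s - 494 = \left(5 + 578\right) s - 494 = 583 s - 494 = -494 + 583 s$)
$\frac{375665 + 89992}{\left(O{\left(L{\left(18 \right)},-84 \right)} - -74236\right) - 274220} = \frac{375665 + 89992}{\left(\left(-494 + 583 \left(-84\right)\right) - -74236\right) - 274220} = \frac{465657}{\left(\left(-494 - 48972\right) + 74236\right) - 274220} = \frac{465657}{\left(-49466 + 74236\right) - 274220} = \frac{465657}{24770 - 274220} = \frac{465657}{-249450} = 465657 \left(- \frac{1}{249450}\right) = - \frac{155219}{83150}$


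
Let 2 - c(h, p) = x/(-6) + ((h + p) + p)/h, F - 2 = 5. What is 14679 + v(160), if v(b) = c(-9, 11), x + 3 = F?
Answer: 132148/9 ≈ 14683.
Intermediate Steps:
F = 7 (F = 2 + 5 = 7)
x = 4 (x = -3 + 7 = 4)
c(h, p) = 8/3 - (h + 2*p)/h (c(h, p) = 2 - (4/(-6) + ((h + p) + p)/h) = 2 - (4*(-⅙) + (h + 2*p)/h) = 2 - (-⅔ + (h + 2*p)/h) = 2 + (⅔ - (h + 2*p)/h) = 8/3 - (h + 2*p)/h)
v(b) = 37/9 (v(b) = 5/3 - 2*11/(-9) = 5/3 - 2*11*(-⅑) = 5/3 + 22/9 = 37/9)
14679 + v(160) = 14679 + 37/9 = 132148/9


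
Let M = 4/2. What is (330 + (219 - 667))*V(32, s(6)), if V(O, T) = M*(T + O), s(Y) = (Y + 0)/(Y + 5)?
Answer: -84488/11 ≈ -7680.7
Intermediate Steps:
M = 2 (M = 4*(½) = 2)
s(Y) = Y/(5 + Y)
V(O, T) = 2*O + 2*T (V(O, T) = 2*(T + O) = 2*(O + T) = 2*O + 2*T)
(330 + (219 - 667))*V(32, s(6)) = (330 + (219 - 667))*(2*32 + 2*(6/(5 + 6))) = (330 - 448)*(64 + 2*(6/11)) = -118*(64 + 2*(6*(1/11))) = -118*(64 + 2*(6/11)) = -118*(64 + 12/11) = -118*716/11 = -84488/11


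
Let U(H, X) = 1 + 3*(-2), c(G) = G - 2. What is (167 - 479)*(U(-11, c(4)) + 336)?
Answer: -103272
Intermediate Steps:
c(G) = -2 + G
U(H, X) = -5 (U(H, X) = 1 - 6 = -5)
(167 - 479)*(U(-11, c(4)) + 336) = (167 - 479)*(-5 + 336) = -312*331 = -103272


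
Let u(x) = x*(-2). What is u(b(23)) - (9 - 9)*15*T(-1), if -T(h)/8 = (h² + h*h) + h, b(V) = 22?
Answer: -44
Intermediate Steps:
T(h) = -16*h² - 8*h (T(h) = -8*((h² + h*h) + h) = -8*((h² + h²) + h) = -8*(2*h² + h) = -8*(h + 2*h²) = -16*h² - 8*h)
u(x) = -2*x
u(b(23)) - (9 - 9)*15*T(-1) = -2*22 - (9 - 9)*15*(-8*(-1)*(1 + 2*(-1))) = -44 - 0*15*(-8*(-1)*(1 - 2)) = -44 - 0*(-8*(-1)*(-1)) = -44 - 0*(-8) = -44 - 1*0 = -44 + 0 = -44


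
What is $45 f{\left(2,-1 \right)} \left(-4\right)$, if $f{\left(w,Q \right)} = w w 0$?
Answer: $0$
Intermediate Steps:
$f{\left(w,Q \right)} = 0$ ($f{\left(w,Q \right)} = w^{2} \cdot 0 = 0$)
$45 f{\left(2,-1 \right)} \left(-4\right) = 45 \cdot 0 \left(-4\right) = 0 \left(-4\right) = 0$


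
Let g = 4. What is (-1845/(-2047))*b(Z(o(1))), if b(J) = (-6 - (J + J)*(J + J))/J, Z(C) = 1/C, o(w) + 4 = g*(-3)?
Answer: 710325/8188 ≈ 86.752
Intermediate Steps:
o(w) = -16 (o(w) = -4 + 4*(-3) = -4 - 12 = -16)
Z(C) = 1/C
b(J) = (-6 - 4*J**2)/J (b(J) = (-6 - 2*J*2*J)/J = (-6 - 4*J**2)/J)
(-1845/(-2047))*b(Z(o(1))) = (-1845/(-2047))*(-6/(1/(-16)) - 4/(-16)) = (-1845*(-1/2047))*(-6/(-1/16) - 4*(-1/16)) = 1845*(-6*(-16) + 1/4)/2047 = 1845*(96 + 1/4)/2047 = (1845/2047)*(385/4) = 710325/8188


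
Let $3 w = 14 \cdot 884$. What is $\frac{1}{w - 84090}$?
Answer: $- \frac{3}{239894} \approx -1.2506 \cdot 10^{-5}$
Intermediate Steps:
$w = \frac{12376}{3}$ ($w = \frac{14 \cdot 884}{3} = \frac{1}{3} \cdot 12376 = \frac{12376}{3} \approx 4125.3$)
$\frac{1}{w - 84090} = \frac{1}{\frac{12376}{3} - 84090} = \frac{1}{- \frac{239894}{3}} = - \frac{3}{239894}$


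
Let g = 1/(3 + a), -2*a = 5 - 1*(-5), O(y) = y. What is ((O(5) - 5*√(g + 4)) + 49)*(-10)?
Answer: -540 + 25*√14 ≈ -446.46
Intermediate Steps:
a = -5 (a = -(5 - 1*(-5))/2 = -(5 + 5)/2 = -½*10 = -5)
g = -½ (g = 1/(3 - 5) = 1/(-2) = -½ ≈ -0.50000)
((O(5) - 5*√(g + 4)) + 49)*(-10) = ((5 - 5*√(-½ + 4)) + 49)*(-10) = ((5 - 5*√14/2) + 49)*(-10) = (54 - 5*√14/2)*(-10) = -540 + 25*√14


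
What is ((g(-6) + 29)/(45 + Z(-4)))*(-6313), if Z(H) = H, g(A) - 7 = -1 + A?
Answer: -183077/41 ≈ -4465.3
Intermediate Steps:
g(A) = 6 + A (g(A) = 7 + (-1 + A) = 6 + A)
((g(-6) + 29)/(45 + Z(-4)))*(-6313) = (((6 - 6) + 29)/(45 - 4))*(-6313) = ((0 + 29)/41)*(-6313) = (29*(1/41))*(-6313) = (29/41)*(-6313) = -183077/41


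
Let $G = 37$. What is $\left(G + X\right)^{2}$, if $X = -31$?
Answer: $36$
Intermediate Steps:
$\left(G + X\right)^{2} = \left(37 - 31\right)^{2} = 6^{2} = 36$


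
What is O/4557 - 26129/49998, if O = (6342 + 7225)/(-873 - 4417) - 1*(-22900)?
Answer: 64598212771/14348551035 ≈ 4.5021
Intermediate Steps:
O = 121127433/5290 (O = 13567/(-5290) + 22900 = 13567*(-1/5290) + 22900 = -13567/5290 + 22900 = 121127433/5290 ≈ 22897.)
O/4557 - 26129/49998 = (121127433/5290)/4557 - 26129/49998 = (121127433/5290)*(1/4557) - 26129*1/49998 = 5767973/1147930 - 26129/49998 = 64598212771/14348551035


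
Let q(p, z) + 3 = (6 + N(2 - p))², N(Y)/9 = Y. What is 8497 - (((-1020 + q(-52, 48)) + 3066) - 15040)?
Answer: -220570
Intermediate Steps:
N(Y) = 9*Y
q(p, z) = -3 + (24 - 9*p)² (q(p, z) = -3 + (6 + 9*(2 - p))² = -3 + (6 + (18 - 9*p))² = -3 + (24 - 9*p)²)
8497 - (((-1020 + q(-52, 48)) + 3066) - 15040) = 8497 - (((-1020 + (573 - 432*(-52) + 81*(-52)²)) + 3066) - 15040) = 8497 - (((-1020 + (573 + 22464 + 81*2704)) + 3066) - 15040) = 8497 - (((-1020 + (573 + 22464 + 219024)) + 3066) - 15040) = 8497 - (((-1020 + 242061) + 3066) - 15040) = 8497 - ((241041 + 3066) - 15040) = 8497 - (244107 - 15040) = 8497 - 1*229067 = 8497 - 229067 = -220570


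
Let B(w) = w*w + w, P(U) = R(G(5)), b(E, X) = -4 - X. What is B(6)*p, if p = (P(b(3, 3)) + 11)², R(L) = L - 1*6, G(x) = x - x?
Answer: 1050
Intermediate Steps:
G(x) = 0
R(L) = -6 + L (R(L) = L - 6 = -6 + L)
P(U) = -6 (P(U) = -6 + 0 = -6)
B(w) = w + w² (B(w) = w² + w = w + w²)
p = 25 (p = (-6 + 11)² = 5² = 25)
B(6)*p = (6*(1 + 6))*25 = (6*7)*25 = 42*25 = 1050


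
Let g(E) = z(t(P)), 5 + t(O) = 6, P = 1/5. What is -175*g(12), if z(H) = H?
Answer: -175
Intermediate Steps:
P = ⅕ ≈ 0.20000
t(O) = 1 (t(O) = -5 + 6 = 1)
g(E) = 1
-175*g(12) = -175*1 = -175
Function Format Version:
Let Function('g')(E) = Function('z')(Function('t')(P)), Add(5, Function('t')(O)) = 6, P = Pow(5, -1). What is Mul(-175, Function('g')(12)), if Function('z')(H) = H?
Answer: -175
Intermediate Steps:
P = Rational(1, 5) ≈ 0.20000
Function('t')(O) = 1 (Function('t')(O) = Add(-5, 6) = 1)
Function('g')(E) = 1
Mul(-175, Function('g')(12)) = Mul(-175, 1) = -175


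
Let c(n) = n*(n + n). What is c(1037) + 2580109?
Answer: 4730847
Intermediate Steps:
c(n) = 2*n² (c(n) = n*(2*n) = 2*n²)
c(1037) + 2580109 = 2*1037² + 2580109 = 2*1075369 + 2580109 = 2150738 + 2580109 = 4730847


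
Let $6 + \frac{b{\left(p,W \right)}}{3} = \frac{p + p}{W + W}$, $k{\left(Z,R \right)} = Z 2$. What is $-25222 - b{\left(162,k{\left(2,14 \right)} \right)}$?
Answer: $- \frac{50651}{2} \approx -25326.0$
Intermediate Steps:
$k{\left(Z,R \right)} = 2 Z$
$b{\left(p,W \right)} = -18 + \frac{3 p}{W}$ ($b{\left(p,W \right)} = -18 + 3 \frac{p + p}{W + W} = -18 + 3 \frac{2 p}{2 W} = -18 + 3 \cdot 2 p \frac{1}{2 W} = -18 + 3 \frac{p}{W} = -18 + \frac{3 p}{W}$)
$-25222 - b{\left(162,k{\left(2,14 \right)} \right)} = -25222 - \left(-18 + 3 \cdot 162 \frac{1}{2 \cdot 2}\right) = -25222 - \left(-18 + 3 \cdot 162 \cdot \frac{1}{4}\right) = -25222 - \left(-18 + \frac{243}{2}\right) = -25222 - \frac{207}{2} = - \frac{50651}{2}$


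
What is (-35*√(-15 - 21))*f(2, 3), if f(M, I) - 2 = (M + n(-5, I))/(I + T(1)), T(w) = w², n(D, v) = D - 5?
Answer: 0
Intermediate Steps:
n(D, v) = -5 + D
f(M, I) = 2 + (-10 + M)/(1 + I) (f(M, I) = 2 + (M + (-5 - 5))/(I + 1²) = 2 + (M - 10)/(I + 1) = 2 + (-10 + M)/(1 + I))
(-35*√(-15 - 21))*f(2, 3) = (-35*√(-15 - 21))*((-8 + 2 + 2*3)/(1 + 3)) = (-210*I)*((-8 + 2 + 6)/4) = (-210*I)*((¼)*0) = -210*I*0 = 0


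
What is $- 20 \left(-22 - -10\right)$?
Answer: $240$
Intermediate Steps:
$- 20 \left(-22 - -10\right) = - 20 \left(-22 + 10\right) = \left(-20\right) \left(-12\right) = 240$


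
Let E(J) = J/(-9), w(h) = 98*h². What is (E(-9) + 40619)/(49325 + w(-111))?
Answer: 40620/1256783 ≈ 0.032321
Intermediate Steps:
E(J) = -J/9 (E(J) = J*(-⅑) = -J/9)
(E(-9) + 40619)/(49325 + w(-111)) = (-⅑*(-9) + 40619)/(49325 + 98*(-111)²) = (1 + 40619)/(49325 + 98*12321) = 40620/(49325 + 1207458) = 40620/1256783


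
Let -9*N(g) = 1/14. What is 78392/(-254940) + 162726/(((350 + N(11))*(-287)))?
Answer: -222118489262/115236640365 ≈ -1.9275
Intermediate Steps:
N(g) = -1/126 (N(g) = -1/(9*14) = -1/9*1/14 = -1/126)
78392/(-254940) + 162726/(((350 + N(11))*(-287))) = 78392/(-254940) + 162726/(((350 - 1/126)*(-287))) = 78392*(-1/254940) + 162726/(((44099/126)*(-287))) = -19598/63735 + 162726/(-1808059/18) = -19598/63735 + 162726*(-18/1808059) = -19598/63735 - 2929068/1808059 = -222118489262/115236640365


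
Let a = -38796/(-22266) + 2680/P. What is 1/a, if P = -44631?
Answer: 55208547/92879522 ≈ 0.59441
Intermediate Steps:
a = 92879522/55208547 (a = -38796/(-22266) + 2680/(-44631) = -38796*(-1/22266) + 2680*(-1/44631) = 6466/3711 - 2680/44631 = 92879522/55208547 ≈ 1.6823)
1/a = 1/(92879522/55208547) = 55208547/92879522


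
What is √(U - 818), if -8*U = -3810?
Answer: I*√1367/2 ≈ 18.486*I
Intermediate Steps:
U = 1905/4 (U = -⅛*(-3810) = 1905/4 ≈ 476.25)
√(U - 818) = √(1905/4 - 818) = √(-1367/4) = I*√1367/2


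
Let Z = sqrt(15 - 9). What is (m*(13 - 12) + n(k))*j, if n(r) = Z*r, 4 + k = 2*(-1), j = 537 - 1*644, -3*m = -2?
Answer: -214/3 + 642*sqrt(6) ≈ 1501.2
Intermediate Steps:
m = 2/3 (m = -1/3*(-2) = 2/3 ≈ 0.66667)
j = -107 (j = 537 - 644 = -107)
Z = sqrt(6) ≈ 2.4495
k = -6 (k = -4 + 2*(-1) = -4 - 2 = -6)
n(r) = r*sqrt(6) (n(r) = sqrt(6)*r = r*sqrt(6))
(m*(13 - 12) + n(k))*j = (2*(13 - 12)/3 - 6*sqrt(6))*(-107) = ((2/3)*1 - 6*sqrt(6))*(-107) = (2/3 - 6*sqrt(6))*(-107) = -214/3 + 642*sqrt(6)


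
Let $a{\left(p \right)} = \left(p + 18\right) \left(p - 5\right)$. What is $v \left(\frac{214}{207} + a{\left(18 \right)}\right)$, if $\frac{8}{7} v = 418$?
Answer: $\frac{71021335}{414} \approx 1.7155 \cdot 10^{5}$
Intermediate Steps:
$a{\left(p \right)} = \left(-5 + p\right) \left(18 + p\right)$ ($a{\left(p \right)} = \left(18 + p\right) \left(-5 + p\right) = \left(-5 + p\right) \left(18 + p\right)$)
$v = \frac{1463}{4}$ ($v = \frac{7}{8} \cdot 418 = \frac{1463}{4} \approx 365.75$)
$v \left(\frac{214}{207} + a{\left(18 \right)}\right) = \frac{1463 \left(\frac{214}{207} + \left(-90 + 18^{2} + 13 \cdot 18\right)\right)}{4} = \frac{1463 \left(214 \cdot \frac{1}{207} + \left(-90 + 324 + 234\right)\right)}{4} = \frac{1463 \left(\frac{214}{207} + 468\right)}{4} = \frac{1463}{4} \cdot \frac{97090}{207} = \frac{71021335}{414}$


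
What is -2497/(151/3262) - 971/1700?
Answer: -13847010421/256700 ≈ -53942.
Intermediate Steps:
-2497/(151/3262) - 971/1700 = -2497/(151*(1/3262)) - 971*1/1700 = -2497/151/3262 - 971/1700 = -2497*3262/151 - 971/1700 = -8145214/151 - 971/1700 = -13847010421/256700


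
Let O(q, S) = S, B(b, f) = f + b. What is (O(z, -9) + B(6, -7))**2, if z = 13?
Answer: 100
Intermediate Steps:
B(b, f) = b + f
(O(z, -9) + B(6, -7))**2 = (-9 + (6 - 7))**2 = (-9 - 1)**2 = (-10)**2 = 100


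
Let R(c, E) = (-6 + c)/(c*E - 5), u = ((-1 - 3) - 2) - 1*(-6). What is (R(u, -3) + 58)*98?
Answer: 29008/5 ≈ 5801.6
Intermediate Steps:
u = 0 (u = (-4 - 2) + 6 = -6 + 6 = 0)
R(c, E) = (-6 + c)/(-5 + E*c) (R(c, E) = (-6 + c)/(E*c - 5) = (-6 + c)/(-5 + E*c))
(R(u, -3) + 58)*98 = ((-6 + 0)/(-5 - 3*0) + 58)*98 = (-6/(-5 + 0) + 58)*98 = (-6/(-5) + 58)*98 = (-⅕*(-6) + 58)*98 = (6/5 + 58)*98 = (296/5)*98 = 29008/5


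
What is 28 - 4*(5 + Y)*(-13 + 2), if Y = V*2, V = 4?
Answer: 600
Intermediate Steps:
Y = 8 (Y = 4*2 = 8)
28 - 4*(5 + Y)*(-13 + 2) = 28 - 4*(5 + 8)*(-13 + 2) = 28 - 52*(-11) = 28 - 4*(-143) = 28 + 572 = 600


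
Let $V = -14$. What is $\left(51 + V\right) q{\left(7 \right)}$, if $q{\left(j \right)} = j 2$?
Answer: $518$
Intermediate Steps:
$q{\left(j \right)} = 2 j$
$\left(51 + V\right) q{\left(7 \right)} = \left(51 - 14\right) 2 \cdot 7 = 37 \cdot 14 = 518$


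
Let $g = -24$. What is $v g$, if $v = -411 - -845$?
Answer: $-10416$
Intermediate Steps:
$v = 434$ ($v = -411 + 845 = 434$)
$v g = 434 \left(-24\right) = -10416$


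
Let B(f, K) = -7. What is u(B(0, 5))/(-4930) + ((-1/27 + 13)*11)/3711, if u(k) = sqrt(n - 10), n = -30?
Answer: 3850/100197 - I*sqrt(10)/2465 ≈ 0.038424 - 0.0012829*I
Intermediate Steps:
u(k) = 2*I*sqrt(10) (u(k) = sqrt(-30 - 10) = sqrt(-40) = 2*I*sqrt(10))
u(B(0, 5))/(-4930) + ((-1/27 + 13)*11)/3711 = (2*I*sqrt(10))/(-4930) + ((-1/27 + 13)*11)/3711 = (2*I*sqrt(10))*(-1/4930) + ((-1*1/27 + 13)*11)*(1/3711) = -I*sqrt(10)/2465 + ((-1/27 + 13)*11)*(1/3711) = -I*sqrt(10)/2465 + ((350/27)*11)*(1/3711) = -I*sqrt(10)/2465 + (3850/27)*(1/3711) = -I*sqrt(10)/2465 + 3850/100197 = 3850/100197 - I*sqrt(10)/2465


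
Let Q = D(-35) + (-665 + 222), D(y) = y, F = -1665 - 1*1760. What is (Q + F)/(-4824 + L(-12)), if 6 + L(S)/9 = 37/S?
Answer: 5204/6541 ≈ 0.79560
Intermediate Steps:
L(S) = -54 + 333/S (L(S) = -54 + 9*(37/S) = -54 + 333/S)
F = -3425 (F = -1665 - 1760 = -3425)
Q = -478 (Q = -35 + (-665 + 222) = -35 - 443 = -478)
(Q + F)/(-4824 + L(-12)) = (-478 - 3425)/(-4824 + (-54 + 333/(-12))) = -3903/(-4824 + (-54 + 333*(-1/12))) = -3903/(-4824 + (-54 - 111/4)) = -3903/(-4824 - 327/4) = -3903/(-19623/4) = -3903*(-4/19623) = 5204/6541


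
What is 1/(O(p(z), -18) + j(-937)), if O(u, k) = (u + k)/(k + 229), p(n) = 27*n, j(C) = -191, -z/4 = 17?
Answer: -211/42155 ≈ -0.0050053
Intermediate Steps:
z = -68 (z = -4*17 = -68)
O(u, k) = (k + u)/(229 + k)
1/(O(p(z), -18) + j(-937)) = 1/((-18 + 27*(-68))/(229 - 18) - 191) = 1/((-18 - 1836)/211 - 191) = 1/((1/211)*(-1854) - 191) = 1/(-1854/211 - 191) = 1/(-42155/211) = -211/42155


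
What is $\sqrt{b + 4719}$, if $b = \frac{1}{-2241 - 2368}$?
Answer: $\frac{\sqrt{100245150830}}{4609} \approx 68.695$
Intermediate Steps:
$b = - \frac{1}{4609}$ ($b = \frac{1}{-4609} = - \frac{1}{4609} \approx -0.00021697$)
$\sqrt{b + 4719} = \sqrt{- \frac{1}{4609} + 4719} = \sqrt{\frac{21749870}{4609}} = \frac{\sqrt{100245150830}}{4609}$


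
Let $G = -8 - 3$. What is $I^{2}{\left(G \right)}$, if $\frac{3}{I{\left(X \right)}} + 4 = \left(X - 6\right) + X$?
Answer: $\frac{9}{1024} \approx 0.0087891$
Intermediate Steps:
$G = -11$
$I{\left(X \right)} = \frac{3}{-10 + 2 X}$ ($I{\left(X \right)} = \frac{3}{-4 + \left(\left(X - 6\right) + X\right)} = \frac{3}{-4 + \left(\left(-6 + X\right) + X\right)} = \frac{3}{-4 + \left(-6 + 2 X\right)} = \frac{3}{-10 + 2 X}$)
$I^{2}{\left(G \right)} = \left(\frac{3}{2 \left(-5 - 11\right)}\right)^{2} = \left(\frac{3}{2 \left(-16\right)}\right)^{2} = \left(\frac{3}{2} \left(- \frac{1}{16}\right)\right)^{2} = \left(- \frac{3}{32}\right)^{2} = \frac{9}{1024}$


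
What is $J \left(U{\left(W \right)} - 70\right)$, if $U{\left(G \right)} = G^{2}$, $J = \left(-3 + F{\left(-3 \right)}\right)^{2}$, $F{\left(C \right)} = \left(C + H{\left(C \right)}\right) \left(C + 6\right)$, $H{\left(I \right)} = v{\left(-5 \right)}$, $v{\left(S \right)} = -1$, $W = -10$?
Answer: $6750$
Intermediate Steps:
$H{\left(I \right)} = -1$
$F{\left(C \right)} = \left(-1 + C\right) \left(6 + C\right)$ ($F{\left(C \right)} = \left(C - 1\right) \left(C + 6\right) = \left(-1 + C\right) \left(6 + C\right)$)
$J = 225$ ($J = \left(-3 + \left(-6 + \left(-3\right)^{2} + 5 \left(-3\right)\right)\right)^{2} = \left(-3 - 12\right)^{2} = \left(-15\right)^{2} = 225$)
$J \left(U{\left(W \right)} - 70\right) = 225 \left(\left(-10\right)^{2} - 70\right) = 225 \left(100 - 70\right) = 225 \cdot 30 = 6750$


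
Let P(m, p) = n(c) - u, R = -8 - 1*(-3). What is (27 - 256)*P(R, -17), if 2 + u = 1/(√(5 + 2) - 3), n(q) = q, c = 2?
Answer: -2519/2 - 229*√7/2 ≈ -1562.4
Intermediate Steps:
R = -5 (R = -8 + 3 = -5)
u = -2 + 1/(-3 + √7) (u = -2 + 1/(√(5 + 2) - 3) = -2 + 1/(√7 - 3) = -2 + 1/(-3 + √7) ≈ -4.8229)
P(m, p) = 11/2 + √7/2 (P(m, p) = 2 - (-7/2 - √7/2) = 2 + (7/2 + √7/2) = 11/2 + √7/2)
(27 - 256)*P(R, -17) = (27 - 256)*(11/2 + √7/2) = -229*(11/2 + √7/2) = -2519/2 - 229*√7/2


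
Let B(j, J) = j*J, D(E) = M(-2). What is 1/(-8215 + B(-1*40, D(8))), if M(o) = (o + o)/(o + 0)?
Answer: -1/8295 ≈ -0.00012055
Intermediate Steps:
M(o) = 2 (M(o) = (2*o)/o = 2)
D(E) = 2
B(j, J) = J*j
1/(-8215 + B(-1*40, D(8))) = 1/(-8215 + 2*(-1*40)) = 1/(-8215 + 2*(-40)) = 1/(-8215 - 80) = 1/(-8295) = -1/8295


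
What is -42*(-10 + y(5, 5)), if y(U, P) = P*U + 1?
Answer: -672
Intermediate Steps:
y(U, P) = 1 + P*U
-42*(-10 + y(5, 5)) = -42*(-10 + (1 + 5*5)) = -42*(-10 + (1 + 25)) = -42*(-10 + 26) = -42*16 = -672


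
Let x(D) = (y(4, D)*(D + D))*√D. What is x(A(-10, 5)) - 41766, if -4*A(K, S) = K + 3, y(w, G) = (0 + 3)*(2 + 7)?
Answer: -41766 + 189*√7/4 ≈ -41641.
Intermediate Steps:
y(w, G) = 27 (y(w, G) = 3*9 = 27)
A(K, S) = -¾ - K/4 (A(K, S) = -(K + 3)/4 = -(3 + K)/4 = -¾ - K/4)
x(D) = 54*D^(3/2) (x(D) = (27*(D + D))*√D = (27*(2*D))*√D = (54*D)*√D = 54*D^(3/2))
x(A(-10, 5)) - 41766 = 54*(-¾ - ¼*(-10))^(3/2) - 41766 = 54*(-¾ + 5/2)^(3/2) - 41766 = 54*(7/4)^(3/2) - 41766 = 54*(7*√7/8) - 41766 = 189*√7/4 - 41766 = -41766 + 189*√7/4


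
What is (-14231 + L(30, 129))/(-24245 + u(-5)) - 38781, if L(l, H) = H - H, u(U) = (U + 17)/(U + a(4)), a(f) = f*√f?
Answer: -134296570/3463 ≈ -38780.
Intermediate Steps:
a(f) = f^(3/2)
u(U) = (17 + U)/(8 + U) (u(U) = (U + 17)/(U + 4^(3/2)) = (17 + U)/(U + 8) = (17 + U)/(8 + U))
L(l, H) = 0
(-14231 + L(30, 129))/(-24245 + u(-5)) - 38781 = (-14231 + 0)/(-24245 + (17 - 5)/(8 - 5)) - 38781 = -14231/(-24245 + 12/3) - 38781 = -14231/(-24245 + (⅓)*12) - 38781 = -14231/(-24245 + 4) - 38781 = -14231/(-24241) - 38781 = -14231*(-1/24241) - 38781 = 2033/3463 - 38781 = -134296570/3463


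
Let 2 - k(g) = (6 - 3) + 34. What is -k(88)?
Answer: 35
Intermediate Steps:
k(g) = -35 (k(g) = 2 - ((6 - 3) + 34) = 2 - (3 + 34) = 2 - 1*37 = 2 - 37 = -35)
-k(88) = -1*(-35) = 35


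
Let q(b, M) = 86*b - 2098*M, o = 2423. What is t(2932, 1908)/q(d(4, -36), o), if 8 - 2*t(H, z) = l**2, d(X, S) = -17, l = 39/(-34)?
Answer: -7727/11756325792 ≈ -6.5726e-7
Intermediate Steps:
l = -39/34 (l = 39*(-1/34) = -39/34 ≈ -1.1471)
t(H, z) = 7727/2312 (t(H, z) = 4 - (-39/34)**2/2 = 4 - 1/2*1521/1156 = 4 - 1521/2312 = 7727/2312)
q(b, M) = -2098*M + 86*b
t(2932, 1908)/q(d(4, -36), o) = 7727/(2312*(-2098*2423 + 86*(-17))) = 7727/(2312*(-5083454 - 1462)) = (7727/2312)/(-5084916) = (7727/2312)*(-1/5084916) = -7727/11756325792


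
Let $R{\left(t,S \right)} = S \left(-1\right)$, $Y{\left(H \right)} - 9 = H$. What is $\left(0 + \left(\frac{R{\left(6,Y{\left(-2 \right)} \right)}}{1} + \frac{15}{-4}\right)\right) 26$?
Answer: $- \frac{559}{2} \approx -279.5$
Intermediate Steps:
$Y{\left(H \right)} = 9 + H$
$R{\left(t,S \right)} = - S$
$\left(0 + \left(\frac{R{\left(6,Y{\left(-2 \right)} \right)}}{1} + \frac{15}{-4}\right)\right) 26 = \left(0 + \left(\frac{\left(-1\right) \left(9 - 2\right)}{1} + \frac{15}{-4}\right)\right) 26 = \left(0 + \left(\left(-1\right) 7 \cdot 1 + 15 \left(- \frac{1}{4}\right)\right)\right) 26 = \left(0 - \frac{43}{4}\right) 26 = \left(- \frac{43}{4}\right) 26 = - \frac{559}{2}$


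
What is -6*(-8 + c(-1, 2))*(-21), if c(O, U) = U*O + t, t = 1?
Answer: -1134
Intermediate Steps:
c(O, U) = 1 + O*U (c(O, U) = U*O + 1 = O*U + 1 = 1 + O*U)
-6*(-8 + c(-1, 2))*(-21) = -6*(-8 + (1 - 1*2))*(-21) = -6*(-8 + (1 - 2))*(-21) = -6*(-8 - 1)*(-21) = -6*(-9)*(-21) = 54*(-21) = -1134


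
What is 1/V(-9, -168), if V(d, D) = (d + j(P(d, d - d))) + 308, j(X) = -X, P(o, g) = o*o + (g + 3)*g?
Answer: 1/218 ≈ 0.0045872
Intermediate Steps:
P(o, g) = o² + g*(3 + g) (P(o, g) = o² + (3 + g)*g = o² + g*(3 + g))
V(d, D) = 308 + d - d² (V(d, D) = (d - ((d - d)² + d² + 3*(d - d))) + 308 = (d - (0² + d² + 3*0)) + 308 = (d - (0 + d² + 0)) + 308 = (d - d²) + 308 = 308 + d - d²)
1/V(-9, -168) = 1/(308 - 9 - 1*(-9)²) = 1/(308 - 9 - 1*81) = 1/(308 - 9 - 81) = 1/218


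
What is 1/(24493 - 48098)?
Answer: -1/23605 ≈ -4.2364e-5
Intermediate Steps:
1/(24493 - 48098) = 1/(-23605) = -1/23605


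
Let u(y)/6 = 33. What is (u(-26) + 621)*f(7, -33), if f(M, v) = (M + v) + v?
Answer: -48321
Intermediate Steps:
u(y) = 198 (u(y) = 6*33 = 198)
f(M, v) = M + 2*v
(u(-26) + 621)*f(7, -33) = (198 + 621)*(7 + 2*(-33)) = 819*(7 - 66) = 819*(-59) = -48321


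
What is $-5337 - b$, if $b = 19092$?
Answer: $-24429$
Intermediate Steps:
$-5337 - b = -5337 - 19092 = -24429$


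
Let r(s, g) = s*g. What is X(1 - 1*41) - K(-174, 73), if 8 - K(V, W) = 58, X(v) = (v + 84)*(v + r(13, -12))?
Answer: -8574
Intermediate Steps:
r(s, g) = g*s
X(v) = (-156 + v)*(84 + v) (X(v) = (v + 84)*(v - 12*13) = (84 + v)*(v - 156) = (84 + v)*(-156 + v) = (-156 + v)*(84 + v))
K(V, W) = -50 (K(V, W) = 8 - 1*58 = 8 - 58 = -50)
X(1 - 1*41) - K(-174, 73) = (-13104 + (1 - 1*41)² - 72*(1 - 1*41)) - 1*(-50) = (-13104 + (1 - 41)² - 72*(1 - 41)) + 50 = (-13104 + (-40)² - 72*(-40)) + 50 = (-13104 + 1600 + 2880) + 50 = -8624 + 50 = -8574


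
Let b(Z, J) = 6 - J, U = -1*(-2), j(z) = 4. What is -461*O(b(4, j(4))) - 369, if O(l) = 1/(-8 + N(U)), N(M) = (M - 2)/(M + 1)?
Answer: -2491/8 ≈ -311.38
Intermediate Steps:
U = 2
N(M) = (-2 + M)/(1 + M)
O(l) = -1/8 (O(l) = 1/(-8 + (-2 + 2)/(1 + 2)) = 1/(-8 + 0/3) = 1/(-8 + (1/3)*0) = 1/(-8 + 0) = 1/(-8) = -1/8)
-461*O(b(4, j(4))) - 369 = -461*(-1/8) - 369 = 461/8 - 369 = -2491/8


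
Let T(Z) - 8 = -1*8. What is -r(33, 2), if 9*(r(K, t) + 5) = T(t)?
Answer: 5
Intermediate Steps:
T(Z) = 0 (T(Z) = 8 - 1*8 = 8 - 8 = 0)
r(K, t) = -5 (r(K, t) = -5 + (⅑)*0 = -5 + 0 = -5)
-r(33, 2) = -1*(-5) = 5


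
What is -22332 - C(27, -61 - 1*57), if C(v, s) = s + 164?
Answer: -22378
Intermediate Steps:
C(v, s) = 164 + s
-22332 - C(27, -61 - 1*57) = -22332 - (164 + (-61 - 1*57)) = -22332 - (164 + (-61 - 57)) = -22332 - (164 - 118) = -22332 - 1*46 = -22332 - 46 = -22378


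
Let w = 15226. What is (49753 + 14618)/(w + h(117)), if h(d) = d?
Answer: 64371/15343 ≈ 4.1955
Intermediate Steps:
(49753 + 14618)/(w + h(117)) = (49753 + 14618)/(15226 + 117) = 64371/15343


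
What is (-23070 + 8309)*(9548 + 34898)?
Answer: -656067406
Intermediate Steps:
(-23070 + 8309)*(9548 + 34898) = -14761*44446 = -656067406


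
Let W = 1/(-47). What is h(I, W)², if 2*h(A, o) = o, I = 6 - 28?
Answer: 1/8836 ≈ 0.00011317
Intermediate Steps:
I = -22
W = -1/47 ≈ -0.021277
h(A, o) = o/2
h(I, W)² = ((½)*(-1/47))² = (-1/94)² = 1/8836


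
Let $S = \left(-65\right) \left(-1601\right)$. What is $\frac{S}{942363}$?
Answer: $\frac{104065}{942363} \approx 0.11043$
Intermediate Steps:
$S = 104065$
$\frac{S}{942363} = \frac{104065}{942363}$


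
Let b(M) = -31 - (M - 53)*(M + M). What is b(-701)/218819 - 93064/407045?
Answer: -450667315671/89069179855 ≈ -5.0597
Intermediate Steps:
b(M) = -31 - 2*M*(-53 + M) (b(M) = -31 - (-53 + M)*2*M = -31 - 2*M*(-53 + M))
b(-701)/218819 - 93064/407045 = (-31 - 2*(-701)² + 106*(-701))/218819 - 93064/407045 = (-31 - 2*491401 - 74306)*(1/218819) - 93064*1/407045 = (-31 - 982802 - 74306)*(1/218819) - 93064/407045 = -1057139*1/218819 - 93064/407045 = -1057139/218819 - 93064/407045 = -450667315671/89069179855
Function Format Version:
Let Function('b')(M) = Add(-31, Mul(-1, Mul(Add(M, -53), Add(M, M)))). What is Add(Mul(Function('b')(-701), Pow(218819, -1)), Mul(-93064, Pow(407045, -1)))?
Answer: Rational(-450667315671, 89069179855) ≈ -5.0597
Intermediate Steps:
Function('b')(M) = Add(-31, Mul(-2, M, Add(-53, M))) (Function('b')(M) = Add(-31, Mul(-1, Mul(Add(-53, M), Mul(2, M)))) = Add(-31, Mul(-1, Mul(2, M, Add(-53, M)))) = Add(-31, Mul(-2, M, Add(-53, M))))
Add(Mul(Function('b')(-701), Pow(218819, -1)), Mul(-93064, Pow(407045, -1))) = Add(Mul(Add(-31, Mul(-2, Pow(-701, 2)), Mul(106, -701)), Pow(218819, -1)), Mul(-93064, Pow(407045, -1))) = Add(Mul(Add(-31, Mul(-2, 491401), -74306), Rational(1, 218819)), Mul(-93064, Rational(1, 407045))) = Add(Mul(Add(-31, -982802, -74306), Rational(1, 218819)), Rational(-93064, 407045)) = Add(Mul(-1057139, Rational(1, 218819)), Rational(-93064, 407045)) = Add(Rational(-1057139, 218819), Rational(-93064, 407045)) = Rational(-450667315671, 89069179855)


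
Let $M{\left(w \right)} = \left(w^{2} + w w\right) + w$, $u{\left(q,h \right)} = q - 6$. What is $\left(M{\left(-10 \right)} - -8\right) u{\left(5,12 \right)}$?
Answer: $-198$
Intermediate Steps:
$u{\left(q,h \right)} = -6 + q$
$M{\left(w \right)} = w + 2 w^{2}$ ($M{\left(w \right)} = \left(w^{2} + w^{2}\right) + w = 2 w^{2} + w = w + 2 w^{2}$)
$\left(M{\left(-10 \right)} - -8\right) u{\left(5,12 \right)} = \left(- 10 \left(1 + 2 \left(-10\right)\right) - -8\right) \left(-6 + 5\right) = \left(- 10 \left(1 - 20\right) + 8\right) \left(-1\right) = \left(\left(-10\right) \left(-19\right) + 8\right) \left(-1\right) = \left(190 + 8\right) \left(-1\right) = 198 \left(-1\right) = -198$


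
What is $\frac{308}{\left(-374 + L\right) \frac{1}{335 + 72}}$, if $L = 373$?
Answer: $-125356$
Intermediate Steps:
$\frac{308}{\left(-374 + L\right) \frac{1}{335 + 72}} = \frac{308}{\left(-374 + 373\right) \frac{1}{335 + 72}} = \frac{308}{\left(-1\right) \frac{1}{407}} = \frac{308}{- \frac{1}{407}} = 308 \left(-407\right) = -125356$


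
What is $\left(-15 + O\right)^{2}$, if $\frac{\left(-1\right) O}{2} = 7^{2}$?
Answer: $12769$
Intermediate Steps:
$O = -98$ ($O = - 2 \cdot 7^{2} = \left(-2\right) 49 = -98$)
$\left(-15 + O\right)^{2} = \left(-15 - 98\right)^{2} = \left(-113\right)^{2} = 12769$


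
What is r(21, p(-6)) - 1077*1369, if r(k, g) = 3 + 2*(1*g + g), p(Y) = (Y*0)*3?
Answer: -1474410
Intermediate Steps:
p(Y) = 0 (p(Y) = 0*3 = 0)
r(k, g) = 3 + 4*g (r(k, g) = 3 + 2*(g + g) = 3 + 2*(2*g) = 3 + 4*g)
r(21, p(-6)) - 1077*1369 = (3 + 4*0) - 1077*1369 = (3 + 0) - 1474413 = 3 - 1474413 = -1474410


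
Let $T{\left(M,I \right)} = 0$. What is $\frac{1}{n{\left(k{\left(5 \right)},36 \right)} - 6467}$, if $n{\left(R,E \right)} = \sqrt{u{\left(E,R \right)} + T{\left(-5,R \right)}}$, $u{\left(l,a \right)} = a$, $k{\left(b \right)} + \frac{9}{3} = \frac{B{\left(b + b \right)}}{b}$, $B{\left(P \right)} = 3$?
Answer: $- \frac{32335}{209110457} - \frac{2 i \sqrt{15}}{209110457} \approx -0.00015463 - 3.7042 \cdot 10^{-8} i$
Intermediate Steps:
$k{\left(b \right)} = -3 + \frac{3}{b}$
$n{\left(R,E \right)} = \sqrt{R}$ ($n{\left(R,E \right)} = \sqrt{R + 0} = \sqrt{R}$)
$\frac{1}{n{\left(k{\left(5 \right)},36 \right)} - 6467} = \frac{1}{\sqrt{-3 + \frac{3}{5}} - 6467} = \frac{1}{\sqrt{- \frac{12}{5}} - 6467} = \frac{1}{\frac{2 i \sqrt{15}}{5} - 6467} = \frac{1}{-6467 + \frac{2 i \sqrt{15}}{5}}$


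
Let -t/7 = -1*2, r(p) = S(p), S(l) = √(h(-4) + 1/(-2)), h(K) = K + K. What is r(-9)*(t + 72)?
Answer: 43*I*√34 ≈ 250.73*I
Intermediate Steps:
h(K) = 2*K
S(l) = I*√34/2 (S(l) = √(2*(-4) + 1/(-2)) = √(-8 - ½) = √(-17/2) = I*√34/2)
r(p) = I*√34/2
t = 14 (t = -(-7)*2 = -7*(-2) = 14)
r(-9)*(t + 72) = (I*√34/2)*(14 + 72) = (I*√34/2)*86 = 43*I*√34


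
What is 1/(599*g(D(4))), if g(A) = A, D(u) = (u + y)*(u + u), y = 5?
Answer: 1/43128 ≈ 2.3187e-5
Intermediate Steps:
D(u) = 2*u*(5 + u) (D(u) = (u + 5)*(u + u) = (5 + u)*(2*u) = 2*u*(5 + u))
1/(599*g(D(4))) = 1/(599*(2*4*(5 + 4))) = 1/(599*(2*4*9)) = 1/(599*72) = 1/43128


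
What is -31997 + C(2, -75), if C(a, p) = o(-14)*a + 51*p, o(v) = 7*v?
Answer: -36018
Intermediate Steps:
C(a, p) = -98*a + 51*p (C(a, p) = (7*(-14))*a + 51*p = -98*a + 51*p)
-31997 + C(2, -75) = -31997 + (-98*2 + 51*(-75)) = -31997 + (-196 - 3825) = -31997 - 4021 = -36018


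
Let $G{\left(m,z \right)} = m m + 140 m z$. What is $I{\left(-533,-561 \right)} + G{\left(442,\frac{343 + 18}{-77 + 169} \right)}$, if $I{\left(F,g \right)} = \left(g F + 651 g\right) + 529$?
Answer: $\frac{8567655}{23} \approx 3.7251 \cdot 10^{5}$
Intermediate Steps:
$I{\left(F,g \right)} = 529 + 651 g + F g$ ($I{\left(F,g \right)} = \left(F g + 651 g\right) + 529 = \left(651 g + F g\right) + 529 = 529 + 651 g + F g$)
$G{\left(m,z \right)} = m^{2} + 140 m z$
$I{\left(-533,-561 \right)} + G{\left(442,\frac{343 + 18}{-77 + 169} \right)} = \left(529 + 651 \left(-561\right) - -299013\right) + 442 \left(442 + 140 \frac{343 + 18}{-77 + 169}\right) = \left(529 - 365211 + 299013\right) + 442 \left(442 + 140 \cdot \frac{361}{92}\right) = -65669 + 442 \left(442 + 140 \cdot 361 \cdot \frac{1}{92}\right) = -65669 + 442 \left(442 + 140 \cdot \frac{361}{92}\right) = -65669 + 442 \left(442 + \frac{12635}{23}\right) = -65669 + 442 \cdot \frac{22801}{23} = -65669 + \frac{10078042}{23} = \frac{8567655}{23}$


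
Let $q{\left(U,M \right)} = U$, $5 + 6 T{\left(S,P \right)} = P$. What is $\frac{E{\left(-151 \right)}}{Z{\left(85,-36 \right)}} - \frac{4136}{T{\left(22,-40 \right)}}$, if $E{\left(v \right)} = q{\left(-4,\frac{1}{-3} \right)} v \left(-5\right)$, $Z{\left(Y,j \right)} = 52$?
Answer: $\frac{96211}{195} \approx 493.39$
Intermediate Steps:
$T{\left(S,P \right)} = - \frac{5}{6} + \frac{P}{6}$
$E{\left(v \right)} = 20 v$ ($E{\left(v \right)} = - 4 v \left(-5\right) = 20 v$)
$\frac{E{\left(-151 \right)}}{Z{\left(85,-36 \right)}} - \frac{4136}{T{\left(22,-40 \right)}} = \frac{20 \left(-151\right)}{52} - \frac{4136}{- \frac{5}{6} + \frac{1}{6} \left(-40\right)} = \left(-3020\right) \frac{1}{52} - \frac{4136}{- \frac{5}{6} - \frac{20}{3}} = - \frac{755}{13} - \frac{4136}{- \frac{15}{2}} = - \frac{755}{13} - - \frac{8272}{15} = - \frac{755}{13} + \frac{8272}{15} = \frac{96211}{195}$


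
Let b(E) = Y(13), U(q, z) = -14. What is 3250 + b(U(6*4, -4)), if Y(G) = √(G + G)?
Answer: 3250 + √26 ≈ 3255.1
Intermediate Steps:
Y(G) = √2*√G (Y(G) = √(2*G) = √2*√G)
b(E) = √26 (b(E) = √2*√13 = √26)
3250 + b(U(6*4, -4)) = 3250 + √26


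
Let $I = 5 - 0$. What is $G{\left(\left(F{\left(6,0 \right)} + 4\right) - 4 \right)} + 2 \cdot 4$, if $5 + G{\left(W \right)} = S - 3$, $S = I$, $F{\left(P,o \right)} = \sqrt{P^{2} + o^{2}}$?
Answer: $5$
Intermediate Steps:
$I = 5$ ($I = 5 + 0 = 5$)
$S = 5$
$G{\left(W \right)} = -3$ ($G{\left(W \right)} = -5 + \left(5 - 3\right) = -5 + 2 = -3$)
$G{\left(\left(F{\left(6,0 \right)} + 4\right) - 4 \right)} + 2 \cdot 4 = -3 + 2 \cdot 4 = -3 + 8 = 5$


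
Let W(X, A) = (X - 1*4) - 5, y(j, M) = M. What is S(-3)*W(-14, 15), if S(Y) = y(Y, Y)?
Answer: 69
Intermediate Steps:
S(Y) = Y
W(X, A) = -9 + X (W(X, A) = (X - 4) - 5 = (-4 + X) - 5 = -9 + X)
S(-3)*W(-14, 15) = -3*(-9 - 14) = -3*(-23) = 69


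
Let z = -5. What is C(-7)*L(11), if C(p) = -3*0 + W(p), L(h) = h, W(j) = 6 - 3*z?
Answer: 231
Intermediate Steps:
W(j) = 21 (W(j) = 6 - 3*(-5) = 6 + 15 = 21)
C(p) = 21 (C(p) = -3*0 + 21 = 0 + 21 = 21)
C(-7)*L(11) = 21*11 = 231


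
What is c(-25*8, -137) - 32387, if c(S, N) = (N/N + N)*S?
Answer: -5187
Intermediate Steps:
c(S, N) = S*(1 + N) (c(S, N) = (1 + N)*S = S*(1 + N))
c(-25*8, -137) - 32387 = (-25*8)*(1 - 137) - 32387 = -200*(-136) - 32387 = 27200 - 32387 = -5187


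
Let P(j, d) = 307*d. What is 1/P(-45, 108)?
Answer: 1/33156 ≈ 3.0160e-5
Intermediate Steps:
1/P(-45, 108) = 1/(307*108) = 1/33156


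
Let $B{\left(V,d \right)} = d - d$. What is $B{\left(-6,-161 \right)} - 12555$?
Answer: $-12555$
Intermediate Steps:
$B{\left(V,d \right)} = 0$
$B{\left(-6,-161 \right)} - 12555 = 0 - 12555 = -12555$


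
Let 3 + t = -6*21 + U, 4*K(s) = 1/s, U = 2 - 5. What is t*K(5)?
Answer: -33/5 ≈ -6.6000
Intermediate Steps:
U = -3
K(s) = 1/(4*s) (K(s) = (1/s)/4 = 1/(4*s))
t = -132 (t = -3 + (-6*21 - 3) = -3 + (-126 - 3) = -3 - 129 = -132)
t*K(5) = -33/5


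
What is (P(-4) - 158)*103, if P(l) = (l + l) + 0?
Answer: -17098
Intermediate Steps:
P(l) = 2*l (P(l) = 2*l + 0 = 2*l)
(P(-4) - 158)*103 = (2*(-4) - 158)*103 = (-8 - 158)*103 = -166*103 = -17098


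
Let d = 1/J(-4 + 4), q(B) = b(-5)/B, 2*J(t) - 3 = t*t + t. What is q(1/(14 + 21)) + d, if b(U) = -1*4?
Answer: -418/3 ≈ -139.33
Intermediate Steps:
b(U) = -4
J(t) = 3/2 + t/2 + t**2/2 (J(t) = 3/2 + (t*t + t)/2 = 3/2 + (t**2 + t)/2 = 3/2 + (t + t**2)/2 = 3/2 + (t/2 + t**2/2) = 3/2 + t/2 + t**2/2)
q(B) = -4/B
d = 2/3 (d = 1/(3/2 + (-4 + 4)/2 + (-4 + 4)**2/2) = 1/(3/2 + (1/2)*0 + (1/2)*0**2) = 1/(3/2 + 0 + (1/2)*0) = 1/(3/2 + 0 + 0) = 1/(3/2) = 2/3 ≈ 0.66667)
q(1/(14 + 21)) + d = -4/(1/(14 + 21)) + 2/3 = -4/(1/35) + 2/3 = -4/1/35 + 2/3 = -4*35 + 2/3 = -140 + 2/3 = -418/3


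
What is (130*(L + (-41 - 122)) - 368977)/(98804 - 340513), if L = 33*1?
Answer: 385877/241709 ≈ 1.5965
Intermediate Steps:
L = 33
(130*(L + (-41 - 122)) - 368977)/(98804 - 340513) = (130*(33 + (-41 - 122)) - 368977)/(98804 - 340513) = (130*(33 - 163) - 368977)/(-241709) = (130*(-130) - 368977)*(-1/241709) = (-16900 - 368977)*(-1/241709) = -385877*(-1/241709) = 385877/241709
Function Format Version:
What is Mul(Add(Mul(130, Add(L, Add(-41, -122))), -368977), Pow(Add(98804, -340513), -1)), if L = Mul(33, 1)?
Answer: Rational(385877, 241709) ≈ 1.5965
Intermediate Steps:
L = 33
Mul(Add(Mul(130, Add(L, Add(-41, -122))), -368977), Pow(Add(98804, -340513), -1)) = Mul(Add(Mul(130, Add(33, Add(-41, -122))), -368977), Pow(Add(98804, -340513), -1)) = Mul(Add(Mul(130, Add(33, -163)), -368977), Pow(-241709, -1)) = Mul(Add(Mul(130, -130), -368977), Rational(-1, 241709)) = Mul(Add(-16900, -368977), Rational(-1, 241709)) = Mul(-385877, Rational(-1, 241709)) = Rational(385877, 241709)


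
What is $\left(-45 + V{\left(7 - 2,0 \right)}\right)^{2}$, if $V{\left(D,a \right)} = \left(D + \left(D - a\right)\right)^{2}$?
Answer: $3025$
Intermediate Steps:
$V{\left(D,a \right)} = \left(- a + 2 D\right)^{2}$
$\left(-45 + V{\left(7 - 2,0 \right)}\right)^{2} = \left(-45 + \left(\left(-1\right) 0 + 2 \left(7 - 2\right)\right)^{2}\right)^{2} = \left(-45 + \left(0 + 2 \left(7 - 2\right)\right)^{2}\right)^{2} = \left(-45 + \left(0 + 2 \cdot 5\right)^{2}\right)^{2} = \left(-45 + \left(0 + 10\right)^{2}\right)^{2} = \left(-45 + 10^{2}\right)^{2} = \left(-45 + 100\right)^{2} = 55^{2} = 3025$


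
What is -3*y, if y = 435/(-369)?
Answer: 145/41 ≈ 3.5366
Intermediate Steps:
y = -145/123 (y = 435*(-1/369) = -145/123 ≈ -1.1789)
-3*y = -3*(-145/123) = 145/41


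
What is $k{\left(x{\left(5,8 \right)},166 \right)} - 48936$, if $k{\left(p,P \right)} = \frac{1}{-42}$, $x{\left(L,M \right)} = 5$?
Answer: $- \frac{2055313}{42} \approx -48936.0$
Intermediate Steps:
$k{\left(p,P \right)} = - \frac{1}{42}$
$k{\left(x{\left(5,8 \right)},166 \right)} - 48936 = - \frac{1}{42} - 48936 = - \frac{2055313}{42}$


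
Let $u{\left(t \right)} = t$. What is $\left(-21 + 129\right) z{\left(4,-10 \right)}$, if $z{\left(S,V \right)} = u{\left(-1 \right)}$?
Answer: $-108$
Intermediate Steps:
$z{\left(S,V \right)} = -1$
$\left(-21 + 129\right) z{\left(4,-10 \right)} = \left(-21 + 129\right) \left(-1\right) = 108 \left(-1\right) = -108$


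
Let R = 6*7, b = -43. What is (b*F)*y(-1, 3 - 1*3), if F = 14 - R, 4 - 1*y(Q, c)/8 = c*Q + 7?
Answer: -28896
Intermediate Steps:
R = 42
y(Q, c) = -24 - 8*Q*c (y(Q, c) = 32 - 8*(c*Q + 7) = 32 - 8*(Q*c + 7) = 32 - 8*(7 + Q*c) = 32 + (-56 - 8*Q*c) = -24 - 8*Q*c)
F = -28 (F = 14 - 1*42 = 14 - 42 = -28)
(b*F)*y(-1, 3 - 1*3) = (-43*(-28))*(-24 - 8*(-1)*(3 - 1*3)) = 1204*(-24 - 8*(-1)*(3 - 3)) = 1204*(-24 - 8*(-1)*0) = 1204*(-24 + 0) = 1204*(-24) = -28896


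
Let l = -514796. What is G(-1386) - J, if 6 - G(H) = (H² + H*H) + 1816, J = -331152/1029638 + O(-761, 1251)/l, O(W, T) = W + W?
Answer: -509355156541343535/132513380962 ≈ -3.8438e+6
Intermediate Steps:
O(W, T) = 2*W
J = -42227153989/132513380962 (J = -331152/1029638 + (2*(-761))/(-514796) = -331152*1/1029638 - 1522*(-1/514796) = -165576/514819 + 761/257398 = -42227153989/132513380962 ≈ -0.31866)
G(H) = -1810 - 2*H² (G(H) = 6 - ((H² + H*H) + 1816) = 6 - ((H² + H²) + 1816) = 6 - (2*H² + 1816) = 6 - (1816 + 2*H²) = 6 + (-1816 - 2*H²) = -1810 - 2*H²)
G(-1386) - J = (-1810 - 2*(-1386)²) - 1*(-42227153989/132513380962) = (-1810 - 2*1920996) + 42227153989/132513380962 = (-1810 - 3841992) + 42227153989/132513380962 = -3843802 + 42227153989/132513380962 = -509355156541343535/132513380962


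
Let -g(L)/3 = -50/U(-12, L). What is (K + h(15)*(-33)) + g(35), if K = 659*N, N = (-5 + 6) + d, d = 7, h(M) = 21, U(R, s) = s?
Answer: 32083/7 ≈ 4583.3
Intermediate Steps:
N = 8 (N = (-5 + 6) + 7 = 1 + 7 = 8)
K = 5272 (K = 659*8 = 5272)
g(L) = 150/L (g(L) = -(-150)/L = 150/L)
(K + h(15)*(-33)) + g(35) = (5272 + 21*(-33)) + 150/35 = (5272 - 693) + 150*(1/35) = 4579 + 30/7 = 32083/7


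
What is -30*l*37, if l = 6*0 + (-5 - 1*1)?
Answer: 6660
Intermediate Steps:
l = -6 (l = 0 + (-5 - 1) = 0 - 6 = -6)
-30*l*37 = -30*(-6)*37 = 180*37 = 6660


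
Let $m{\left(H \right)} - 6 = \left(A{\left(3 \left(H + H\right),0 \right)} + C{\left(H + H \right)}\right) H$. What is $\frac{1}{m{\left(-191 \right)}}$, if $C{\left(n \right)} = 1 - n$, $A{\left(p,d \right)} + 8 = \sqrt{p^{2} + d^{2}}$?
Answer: $- \frac{1}{290505} \approx -3.4423 \cdot 10^{-6}$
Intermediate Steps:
$A{\left(p,d \right)} = -8 + \sqrt{d^{2} + p^{2}}$ ($A{\left(p,d \right)} = -8 + \sqrt{p^{2} + d^{2}} = -8 + \sqrt{d^{2} + p^{2}}$)
$m{\left(H \right)} = 6 + H \left(-7 - 2 H + 6 \sqrt{H^{2}}\right)$ ($m{\left(H \right)} = 6 + \left(\left(-8 + \sqrt{0^{2} + \left(3 \left(H + H\right)\right)^{2}}\right) - \left(-1 + 2 H\right)\right) H = 6 + \left(\left(-8 + \sqrt{0 + \left(3 \cdot 2 H\right)^{2}}\right) - \left(-1 + 2 H\right)\right) H = 6 + \left(\left(-8 + \sqrt{0 + \left(6 H\right)^{2}}\right) - \left(-1 + 2 H\right)\right) H = 6 + \left(\left(-8 + \sqrt{0 + 36 H^{2}}\right) - \left(-1 + 2 H\right)\right) H = 6 + \left(\left(-8 + \sqrt{36 H^{2}}\right) - \left(-1 + 2 H\right)\right) H = 6 + \left(\left(-8 + 6 \sqrt{H^{2}}\right) - \left(-1 + 2 H\right)\right) H = 6 + \left(-7 - 2 H + 6 \sqrt{H^{2}}\right) H = 6 + H \left(-7 - 2 H + 6 \sqrt{H^{2}}\right)$)
$\frac{1}{m{\left(-191 \right)}} = \frac{1}{6 - -1337 - 2 \left(-191\right)^{2} + 6 \left(-191\right) \sqrt{\left(-191\right)^{2}}} = \frac{1}{6 + 1337 - 72962 + 6 \left(-191\right) \sqrt{36481}} = \frac{1}{6 + 1337 - 72962 + 6 \left(-191\right) 191} = \frac{1}{6 + 1337 - 72962 - 218886} = \frac{1}{-290505} = - \frac{1}{290505}$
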